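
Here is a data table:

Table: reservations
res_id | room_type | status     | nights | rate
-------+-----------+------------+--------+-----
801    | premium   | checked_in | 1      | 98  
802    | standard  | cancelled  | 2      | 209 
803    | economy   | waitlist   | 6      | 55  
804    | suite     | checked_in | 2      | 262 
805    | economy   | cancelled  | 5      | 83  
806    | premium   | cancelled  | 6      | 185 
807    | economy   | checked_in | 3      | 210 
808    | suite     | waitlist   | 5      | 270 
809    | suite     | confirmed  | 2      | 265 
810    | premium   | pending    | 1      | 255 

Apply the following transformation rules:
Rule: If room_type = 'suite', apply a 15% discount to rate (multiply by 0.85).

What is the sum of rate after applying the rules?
1772.45

Step 1: Records with room_type = 'suite' have total rate = 797
Step 2: Apply multiplier: 797 × 0.85 = 677.45
Step 3: Other records total: 1095
Step 4: Final sum = 677.45 + 1095 = 1772.45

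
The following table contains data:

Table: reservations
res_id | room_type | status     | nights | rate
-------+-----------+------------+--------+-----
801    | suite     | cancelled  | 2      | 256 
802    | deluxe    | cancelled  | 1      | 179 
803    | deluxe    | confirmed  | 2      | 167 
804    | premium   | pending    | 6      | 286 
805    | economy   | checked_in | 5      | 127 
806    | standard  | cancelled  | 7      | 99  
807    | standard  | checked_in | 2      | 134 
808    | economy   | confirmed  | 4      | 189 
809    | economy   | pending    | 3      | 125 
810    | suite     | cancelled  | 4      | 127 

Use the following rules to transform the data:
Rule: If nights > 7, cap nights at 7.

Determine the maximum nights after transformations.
7

Step 1: Original maximum nights = 7
Step 2: Check cap of 7 against maximum
Step 3: No records exceed the cap (max 7 <= cap 7), so no capping applies
Step 4: Maximum after transformation = 7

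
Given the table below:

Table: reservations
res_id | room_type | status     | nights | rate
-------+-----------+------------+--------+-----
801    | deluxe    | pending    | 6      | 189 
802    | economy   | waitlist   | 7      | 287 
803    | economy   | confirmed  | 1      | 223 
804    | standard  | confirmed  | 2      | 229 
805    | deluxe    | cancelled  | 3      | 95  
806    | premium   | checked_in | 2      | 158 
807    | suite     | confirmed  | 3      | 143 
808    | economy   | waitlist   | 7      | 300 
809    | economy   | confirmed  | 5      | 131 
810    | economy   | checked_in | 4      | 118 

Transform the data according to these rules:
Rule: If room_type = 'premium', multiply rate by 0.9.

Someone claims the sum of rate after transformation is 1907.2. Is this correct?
No, the correct result is 1857.2.

Step 1: Calculate the correct sum after transformation
Step 2: Apply multiplier 0.9 to records where room_type = 'premium'
Step 3: Correct result = 1857.2
Step 4: Claimed result = 1907.2
Step 5: 1857.2 ≠ 1907.2
Conclusion: The claimed result is incorrect. The correct answer is 1857.2.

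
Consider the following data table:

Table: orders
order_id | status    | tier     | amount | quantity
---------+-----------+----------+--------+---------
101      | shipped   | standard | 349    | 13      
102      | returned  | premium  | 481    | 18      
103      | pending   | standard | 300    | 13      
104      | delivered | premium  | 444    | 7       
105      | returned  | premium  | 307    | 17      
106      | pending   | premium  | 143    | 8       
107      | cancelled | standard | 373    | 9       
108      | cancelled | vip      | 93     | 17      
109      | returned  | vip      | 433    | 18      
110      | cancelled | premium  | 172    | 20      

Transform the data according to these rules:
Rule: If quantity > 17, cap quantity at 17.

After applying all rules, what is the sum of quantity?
135

Step 1: 3 records have quantity > 17
Step 2: These records originally summed to 56
Step 3: After capping: 3 × 17 = 51
Step 4: Unaffected records sum: 84
Step 5: Final sum = 51 + 84 = 135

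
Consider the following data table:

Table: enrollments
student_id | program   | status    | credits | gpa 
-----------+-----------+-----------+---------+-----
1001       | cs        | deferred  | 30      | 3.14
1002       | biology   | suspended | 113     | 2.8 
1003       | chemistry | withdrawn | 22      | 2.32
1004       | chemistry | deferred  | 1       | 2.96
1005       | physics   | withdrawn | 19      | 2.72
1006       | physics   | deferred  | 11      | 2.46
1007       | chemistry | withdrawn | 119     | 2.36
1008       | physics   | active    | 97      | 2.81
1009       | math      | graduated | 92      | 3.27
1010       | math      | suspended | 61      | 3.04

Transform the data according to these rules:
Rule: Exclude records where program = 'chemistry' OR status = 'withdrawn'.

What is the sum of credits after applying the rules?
404

Step 1: Find records where program = 'chemistry' OR status = 'withdrawn'
Step 2: 4 records match, summing to 161
Step 3: Original sum: 565
Step 4: Remaining sum = 565 - 161 = 404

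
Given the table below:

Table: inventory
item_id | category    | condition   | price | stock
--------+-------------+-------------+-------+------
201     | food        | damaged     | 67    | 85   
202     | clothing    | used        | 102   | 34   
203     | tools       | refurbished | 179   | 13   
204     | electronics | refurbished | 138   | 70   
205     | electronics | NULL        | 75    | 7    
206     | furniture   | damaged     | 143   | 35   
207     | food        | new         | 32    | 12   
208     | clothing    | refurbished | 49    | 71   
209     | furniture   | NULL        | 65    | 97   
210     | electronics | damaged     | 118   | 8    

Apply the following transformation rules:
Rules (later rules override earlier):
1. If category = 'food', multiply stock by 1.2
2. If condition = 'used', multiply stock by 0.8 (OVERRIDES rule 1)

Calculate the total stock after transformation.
444.6

Step 1: Rule 2 takes priority for records with condition = 'used'
  - 1 records: 34 × 0.8 = 27.2
Step 2: Rule 1 applies to remaining records with category = 'food'
  - 2 records: 97 × 1.2 = 116.4
Step 3: Other records unchanged: 301
Step 4: Final sum = 27.2 + 116.4 + 301 = 444.6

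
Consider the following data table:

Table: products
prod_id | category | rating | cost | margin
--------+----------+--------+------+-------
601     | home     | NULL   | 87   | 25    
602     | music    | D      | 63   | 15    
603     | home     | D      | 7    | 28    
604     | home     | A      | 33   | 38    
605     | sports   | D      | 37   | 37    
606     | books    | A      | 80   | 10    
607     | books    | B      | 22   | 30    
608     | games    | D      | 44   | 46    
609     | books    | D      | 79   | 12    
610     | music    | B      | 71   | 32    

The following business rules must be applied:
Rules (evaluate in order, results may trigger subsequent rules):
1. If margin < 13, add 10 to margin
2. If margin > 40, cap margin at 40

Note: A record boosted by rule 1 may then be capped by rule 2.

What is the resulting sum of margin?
287

Step 1: Apply rule 1 to records with margin < 13
  - 2 records get bonus of 10
  - Of these, 0 records then exceed 40 and get capped
Step 2: Apply rule 2 to records with margin > 40
  - 1 records (original) are capped
Step 3: Calculate final sum = 287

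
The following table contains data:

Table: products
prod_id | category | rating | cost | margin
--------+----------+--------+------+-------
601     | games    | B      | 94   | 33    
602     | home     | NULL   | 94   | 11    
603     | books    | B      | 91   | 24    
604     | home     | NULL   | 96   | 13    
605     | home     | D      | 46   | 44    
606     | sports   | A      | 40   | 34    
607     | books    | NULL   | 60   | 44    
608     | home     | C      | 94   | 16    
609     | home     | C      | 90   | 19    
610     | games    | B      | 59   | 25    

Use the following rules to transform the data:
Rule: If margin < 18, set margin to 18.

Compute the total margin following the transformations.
277

Step 1: 3 records have margin < 18
Step 2: These records originally summed to 40
Step 3: After setting to minimum: 3 × 18 = 54
Step 4: Unaffected records sum: 223
Step 5: Final sum = 54 + 223 = 277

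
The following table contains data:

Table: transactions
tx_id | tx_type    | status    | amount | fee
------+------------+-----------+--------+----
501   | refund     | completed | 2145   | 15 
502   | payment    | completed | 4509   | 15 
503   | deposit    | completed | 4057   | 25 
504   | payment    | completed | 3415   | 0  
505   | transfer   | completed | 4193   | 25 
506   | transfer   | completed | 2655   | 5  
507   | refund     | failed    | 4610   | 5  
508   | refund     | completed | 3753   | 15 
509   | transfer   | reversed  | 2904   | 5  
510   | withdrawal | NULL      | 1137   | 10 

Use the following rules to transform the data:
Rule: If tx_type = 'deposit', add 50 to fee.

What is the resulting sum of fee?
170

Step 1: Count records where tx_type = 'deposit': 1
Step 2: Total bonus added: 1 × 50 = 50
Step 3: Original sum of fee: 120
Step 4: Final sum = 120 + 50 = 170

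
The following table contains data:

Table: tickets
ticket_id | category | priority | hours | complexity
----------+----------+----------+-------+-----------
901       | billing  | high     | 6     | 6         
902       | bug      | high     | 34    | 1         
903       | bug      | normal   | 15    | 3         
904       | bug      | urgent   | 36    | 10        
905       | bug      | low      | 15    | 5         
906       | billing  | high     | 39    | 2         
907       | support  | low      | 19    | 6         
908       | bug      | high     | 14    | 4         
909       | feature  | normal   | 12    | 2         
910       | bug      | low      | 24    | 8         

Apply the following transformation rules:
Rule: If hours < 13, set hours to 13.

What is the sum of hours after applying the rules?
222

Step 1: 2 records have hours < 13
Step 2: These records originally summed to 18
Step 3: After setting to minimum: 2 × 13 = 26
Step 4: Unaffected records sum: 196
Step 5: Final sum = 26 + 196 = 222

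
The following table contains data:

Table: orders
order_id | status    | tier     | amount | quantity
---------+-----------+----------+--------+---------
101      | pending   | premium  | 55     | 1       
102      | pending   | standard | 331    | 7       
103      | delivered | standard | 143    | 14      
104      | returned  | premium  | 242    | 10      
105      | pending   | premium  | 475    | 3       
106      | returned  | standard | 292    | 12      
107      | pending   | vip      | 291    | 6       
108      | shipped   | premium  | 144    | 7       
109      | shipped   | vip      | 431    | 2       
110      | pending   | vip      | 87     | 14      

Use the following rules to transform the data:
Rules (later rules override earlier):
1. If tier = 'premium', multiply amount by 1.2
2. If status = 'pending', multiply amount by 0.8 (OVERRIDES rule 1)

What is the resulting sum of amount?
2320.4

Step 1: Rule 2 takes priority for records with status = 'pending'
  - 5 records: 1239 × 0.8 = 991.2
Step 2: Rule 1 applies to remaining records with tier = 'premium'
  - 2 records: 386 × 1.2 = 463.2
Step 3: Other records unchanged: 866
Step 4: Final sum = 991.2 + 463.2 + 866 = 2320.4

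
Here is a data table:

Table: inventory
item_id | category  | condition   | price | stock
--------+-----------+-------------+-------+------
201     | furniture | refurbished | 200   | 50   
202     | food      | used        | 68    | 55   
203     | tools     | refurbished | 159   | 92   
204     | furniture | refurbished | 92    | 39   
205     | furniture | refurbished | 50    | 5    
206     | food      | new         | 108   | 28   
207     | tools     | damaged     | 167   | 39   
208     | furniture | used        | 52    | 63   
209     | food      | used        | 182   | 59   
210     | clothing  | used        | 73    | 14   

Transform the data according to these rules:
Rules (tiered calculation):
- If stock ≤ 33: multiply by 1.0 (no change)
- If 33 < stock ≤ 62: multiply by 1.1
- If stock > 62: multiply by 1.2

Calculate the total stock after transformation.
499.2

Step 1: Tier 1 (stock ≤ 33): 3 records, sum = 47 × 1.0 = 47.0
Step 2: Tier 2 (33 < stock ≤ 62): 5 records, sum = 242 × 1.1 = 266.2
Step 3: Tier 3 (stock > 62): 2 records, sum = 155 × 1.2 = 186.0
Step 4: Final sum = 47.0 + 266.2 + 186.0 = 499.2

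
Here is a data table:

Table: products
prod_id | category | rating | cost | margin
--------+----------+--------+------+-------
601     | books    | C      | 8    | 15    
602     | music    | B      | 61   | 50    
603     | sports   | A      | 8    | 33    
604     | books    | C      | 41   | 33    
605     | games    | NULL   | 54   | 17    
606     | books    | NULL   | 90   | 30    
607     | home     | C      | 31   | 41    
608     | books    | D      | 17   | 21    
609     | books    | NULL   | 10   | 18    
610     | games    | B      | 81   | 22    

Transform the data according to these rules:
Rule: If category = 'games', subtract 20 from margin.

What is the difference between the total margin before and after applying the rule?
40

Step 1: Original sum of margin = 280
Step 2: 2 records have category = 'games'
Step 3: Each affected record changes by -20
Step 4: Total change = 2 × -20 = -40
Step 5: New sum = 280 + -40 = 240
Step 6: Difference = |240 - 280| = 40
        (Sum decreased by 40)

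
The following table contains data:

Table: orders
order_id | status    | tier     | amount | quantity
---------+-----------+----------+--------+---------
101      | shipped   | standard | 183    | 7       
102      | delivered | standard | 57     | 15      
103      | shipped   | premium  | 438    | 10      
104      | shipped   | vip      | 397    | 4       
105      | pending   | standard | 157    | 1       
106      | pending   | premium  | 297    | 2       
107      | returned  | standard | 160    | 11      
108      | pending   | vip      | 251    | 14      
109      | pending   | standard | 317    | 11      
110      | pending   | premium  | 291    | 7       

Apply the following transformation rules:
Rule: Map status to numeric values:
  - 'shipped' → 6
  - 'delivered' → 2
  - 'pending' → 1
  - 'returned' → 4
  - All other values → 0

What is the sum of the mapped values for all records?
29

Step 1: Apply mapping to each record
Step 2: Count by status:
  'shipped': 3 records × 6 = 18
  'delivered': 1 records × 2 = 2
  'pending': 5 records × 1 = 5
  'returned': 1 records × 4 = 4
Step 3: Sum all mapped values = 29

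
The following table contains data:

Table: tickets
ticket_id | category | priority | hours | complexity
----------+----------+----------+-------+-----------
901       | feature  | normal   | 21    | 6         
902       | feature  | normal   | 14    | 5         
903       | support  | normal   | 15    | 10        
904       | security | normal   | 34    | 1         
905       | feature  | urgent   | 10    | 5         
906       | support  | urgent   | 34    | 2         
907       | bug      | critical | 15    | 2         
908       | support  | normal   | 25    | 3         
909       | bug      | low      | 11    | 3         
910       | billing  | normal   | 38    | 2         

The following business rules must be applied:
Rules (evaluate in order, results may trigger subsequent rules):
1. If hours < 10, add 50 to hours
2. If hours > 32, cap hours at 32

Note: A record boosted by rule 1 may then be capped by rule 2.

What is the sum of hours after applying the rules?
207

Step 1: Apply rule 1 to records with hours < 10
  - 0 records get bonus of 50
  - Of these, 0 records then exceed 32 and get capped
Step 2: Apply rule 2 to records with hours > 32
  - 3 records (original) are capped
Step 3: Calculate final sum = 207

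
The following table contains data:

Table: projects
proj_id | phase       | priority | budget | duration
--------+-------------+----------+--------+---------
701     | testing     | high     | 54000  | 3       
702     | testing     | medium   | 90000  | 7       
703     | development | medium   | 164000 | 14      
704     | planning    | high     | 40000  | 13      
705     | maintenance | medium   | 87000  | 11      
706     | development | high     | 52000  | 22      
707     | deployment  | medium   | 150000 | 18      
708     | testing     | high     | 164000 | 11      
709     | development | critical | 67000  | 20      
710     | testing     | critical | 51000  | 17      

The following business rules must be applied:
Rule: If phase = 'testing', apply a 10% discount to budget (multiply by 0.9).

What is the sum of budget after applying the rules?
883100.0

Step 1: Records with phase = 'testing' have total budget = 359000
Step 2: Apply multiplier: 359000 × 0.9 = 323100.0
Step 3: Other records total: 560000
Step 4: Final sum = 323100.0 + 560000 = 883100.0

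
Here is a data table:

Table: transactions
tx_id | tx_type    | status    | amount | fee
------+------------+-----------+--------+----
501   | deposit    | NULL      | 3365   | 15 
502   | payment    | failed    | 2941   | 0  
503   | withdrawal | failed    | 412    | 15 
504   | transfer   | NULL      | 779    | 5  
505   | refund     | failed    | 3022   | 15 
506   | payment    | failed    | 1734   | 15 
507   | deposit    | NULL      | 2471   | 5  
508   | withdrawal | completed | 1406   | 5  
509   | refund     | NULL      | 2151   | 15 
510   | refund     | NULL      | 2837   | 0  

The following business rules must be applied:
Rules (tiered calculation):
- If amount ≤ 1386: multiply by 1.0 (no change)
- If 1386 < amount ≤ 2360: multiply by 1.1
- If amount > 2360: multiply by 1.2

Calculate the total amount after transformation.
24574.3

Step 1: Tier 1 (amount ≤ 1386): 2 records, sum = 1191 × 1.0 = 1191.0
Step 2: Tier 2 (1386 < amount ≤ 2360): 3 records, sum = 5291 × 1.1 = 5820.1
Step 3: Tier 3 (amount > 2360): 5 records, sum = 14636 × 1.2 = 17563.2
Step 4: Final sum = 1191.0 + 5820.1 + 17563.2 = 24574.3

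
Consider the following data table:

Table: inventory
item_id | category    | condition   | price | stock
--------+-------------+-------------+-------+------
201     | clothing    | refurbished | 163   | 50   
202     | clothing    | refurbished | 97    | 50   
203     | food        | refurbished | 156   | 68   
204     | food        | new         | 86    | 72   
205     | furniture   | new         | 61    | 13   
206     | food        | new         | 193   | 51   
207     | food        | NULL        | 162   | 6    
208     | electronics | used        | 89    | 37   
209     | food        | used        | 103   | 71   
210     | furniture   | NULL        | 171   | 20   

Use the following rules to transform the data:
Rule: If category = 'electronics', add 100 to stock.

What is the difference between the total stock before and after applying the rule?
100

Step 1: Original sum of stock = 438
Step 2: 1 records have category = 'electronics'
Step 3: Each affected record changes by 100
Step 4: Total change = 1 × 100 = 100
Step 5: New sum = 438 + 100 = 538
Step 6: Difference = |538 - 438| = 100
        (Sum increased by 100)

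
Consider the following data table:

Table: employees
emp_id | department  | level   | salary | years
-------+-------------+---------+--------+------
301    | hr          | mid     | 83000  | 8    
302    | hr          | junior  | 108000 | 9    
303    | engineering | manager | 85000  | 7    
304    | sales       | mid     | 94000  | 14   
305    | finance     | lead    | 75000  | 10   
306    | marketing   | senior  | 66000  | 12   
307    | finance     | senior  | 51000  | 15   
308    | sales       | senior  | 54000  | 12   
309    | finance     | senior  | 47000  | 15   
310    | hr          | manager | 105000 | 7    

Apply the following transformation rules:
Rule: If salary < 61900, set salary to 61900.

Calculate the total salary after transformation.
801700

Step 1: 3 records have salary < 61900
Step 2: These records originally summed to 152000
Step 3: After setting to minimum: 3 × 61900 = 185700
Step 4: Unaffected records sum: 616000
Step 5: Final sum = 185700 + 616000 = 801700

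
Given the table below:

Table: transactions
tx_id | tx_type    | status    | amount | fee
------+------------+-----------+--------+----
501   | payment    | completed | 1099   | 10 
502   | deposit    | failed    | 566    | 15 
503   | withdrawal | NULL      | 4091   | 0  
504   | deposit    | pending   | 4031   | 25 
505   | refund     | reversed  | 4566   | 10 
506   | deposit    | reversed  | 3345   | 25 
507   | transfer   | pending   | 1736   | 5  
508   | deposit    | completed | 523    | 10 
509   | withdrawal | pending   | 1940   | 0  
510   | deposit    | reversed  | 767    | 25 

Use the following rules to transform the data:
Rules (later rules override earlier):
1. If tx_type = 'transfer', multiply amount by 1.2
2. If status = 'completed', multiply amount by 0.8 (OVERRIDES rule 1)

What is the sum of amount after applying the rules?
22686.8

Step 1: Rule 2 takes priority for records with status = 'completed'
  - 2 records: 1622 × 0.8 = 1297.6
Step 2: Rule 1 applies to remaining records with tx_type = 'transfer'
  - 1 records: 1736 × 1.2 = 2083.2
Step 3: Other records unchanged: 19306
Step 4: Final sum = 1297.6 + 2083.2 + 19306 = 22686.8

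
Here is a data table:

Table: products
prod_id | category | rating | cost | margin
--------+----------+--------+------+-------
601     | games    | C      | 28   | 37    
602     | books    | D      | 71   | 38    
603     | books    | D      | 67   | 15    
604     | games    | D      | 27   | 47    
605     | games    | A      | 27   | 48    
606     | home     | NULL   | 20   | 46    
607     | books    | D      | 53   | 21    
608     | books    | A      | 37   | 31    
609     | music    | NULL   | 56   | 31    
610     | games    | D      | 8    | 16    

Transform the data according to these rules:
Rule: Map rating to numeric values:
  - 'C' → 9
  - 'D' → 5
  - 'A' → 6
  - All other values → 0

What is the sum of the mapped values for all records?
46

Step 1: Apply mapping to each record
Step 2: Count by status:
  'C': 1 records × 9 = 9
  'D': 5 records × 5 = 25
  'A': 2 records × 6 = 12
Step 3: Sum all mapped values = 46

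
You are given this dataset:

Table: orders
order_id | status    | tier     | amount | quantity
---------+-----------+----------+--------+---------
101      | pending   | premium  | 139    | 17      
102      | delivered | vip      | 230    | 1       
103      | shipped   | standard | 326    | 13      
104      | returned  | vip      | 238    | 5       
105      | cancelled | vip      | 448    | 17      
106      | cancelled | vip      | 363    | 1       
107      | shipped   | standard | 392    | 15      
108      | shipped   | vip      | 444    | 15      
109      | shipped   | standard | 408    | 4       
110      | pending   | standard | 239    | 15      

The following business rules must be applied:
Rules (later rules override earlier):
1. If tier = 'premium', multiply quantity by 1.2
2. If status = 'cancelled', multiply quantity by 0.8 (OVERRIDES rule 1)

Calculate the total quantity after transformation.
102.8

Step 1: Rule 2 takes priority for records with status = 'cancelled'
  - 2 records: 18 × 0.8 = 14.4
Step 2: Rule 1 applies to remaining records with tier = 'premium'
  - 1 records: 17 × 1.2 = 20.4
Step 3: Other records unchanged: 68
Step 4: Final sum = 14.4 + 20.4 + 68 = 102.8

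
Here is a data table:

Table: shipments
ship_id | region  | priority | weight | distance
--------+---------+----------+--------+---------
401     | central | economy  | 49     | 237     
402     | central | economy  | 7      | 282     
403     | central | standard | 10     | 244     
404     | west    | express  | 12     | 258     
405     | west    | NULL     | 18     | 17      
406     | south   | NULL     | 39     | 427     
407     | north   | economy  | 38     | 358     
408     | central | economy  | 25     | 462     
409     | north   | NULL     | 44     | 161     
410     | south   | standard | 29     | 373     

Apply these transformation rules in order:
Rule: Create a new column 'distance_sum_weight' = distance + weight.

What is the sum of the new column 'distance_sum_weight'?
3090

Step 1: For each record, compute distance + weight
Example calculations:
  237 + 49 = 286
  282 + 7 = 289
  244 + 10 = 254
  ...
Step 2: Sum all derived values
Step 3: Total = 3090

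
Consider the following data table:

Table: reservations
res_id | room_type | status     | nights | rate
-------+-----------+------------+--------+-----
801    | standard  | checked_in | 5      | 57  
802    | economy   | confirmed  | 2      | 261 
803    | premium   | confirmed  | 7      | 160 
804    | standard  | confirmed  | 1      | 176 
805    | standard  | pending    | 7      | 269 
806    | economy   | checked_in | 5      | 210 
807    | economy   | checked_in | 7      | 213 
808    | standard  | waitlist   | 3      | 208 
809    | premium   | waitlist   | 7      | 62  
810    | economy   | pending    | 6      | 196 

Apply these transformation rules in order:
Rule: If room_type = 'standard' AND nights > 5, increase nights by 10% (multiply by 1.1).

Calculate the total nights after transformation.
50.7

Step 1: Find records where room_type = 'standard' AND nights > 5
Step 2: 1 records match, summing to 7
Step 3: After multiplier: 7 × 1.1 = 7.7
Step 4: Unaffected records sum: 43
Step 5: Final sum = 7.7 + 43 = 50.7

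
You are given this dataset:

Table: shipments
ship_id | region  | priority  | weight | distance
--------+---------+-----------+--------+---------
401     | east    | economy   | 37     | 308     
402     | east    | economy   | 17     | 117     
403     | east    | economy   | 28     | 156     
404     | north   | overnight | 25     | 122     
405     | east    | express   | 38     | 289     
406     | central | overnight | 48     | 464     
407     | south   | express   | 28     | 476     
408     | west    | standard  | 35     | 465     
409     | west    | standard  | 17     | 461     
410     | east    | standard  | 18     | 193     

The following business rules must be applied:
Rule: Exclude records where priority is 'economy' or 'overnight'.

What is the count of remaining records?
5

Step 1: Count records to exclude
  - 3 (economy) + 2 (overnight) = 5 records
Step 2: Total records: 10
Step 3: Remaining = 10 - 5 = 5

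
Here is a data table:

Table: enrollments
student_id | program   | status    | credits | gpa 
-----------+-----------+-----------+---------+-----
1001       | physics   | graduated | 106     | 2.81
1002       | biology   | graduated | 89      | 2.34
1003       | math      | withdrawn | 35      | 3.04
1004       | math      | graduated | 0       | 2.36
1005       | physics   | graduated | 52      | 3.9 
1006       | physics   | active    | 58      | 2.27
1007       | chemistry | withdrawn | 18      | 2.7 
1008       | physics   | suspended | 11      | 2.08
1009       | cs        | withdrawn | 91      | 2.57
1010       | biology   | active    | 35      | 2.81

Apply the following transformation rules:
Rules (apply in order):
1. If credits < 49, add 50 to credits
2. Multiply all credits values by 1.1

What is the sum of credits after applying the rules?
819.5

Step 1: Apply Rule 1 - Add 50 to records with credits < 49
  - 5 records affected: 99 + (5 × 50) = 349
  - Unaffected records: 396
  - Sum after Rule 1: 745
Step 2: Apply Rule 2 - Multiply all by 1.1
  - 745 × 1.1 = 819.5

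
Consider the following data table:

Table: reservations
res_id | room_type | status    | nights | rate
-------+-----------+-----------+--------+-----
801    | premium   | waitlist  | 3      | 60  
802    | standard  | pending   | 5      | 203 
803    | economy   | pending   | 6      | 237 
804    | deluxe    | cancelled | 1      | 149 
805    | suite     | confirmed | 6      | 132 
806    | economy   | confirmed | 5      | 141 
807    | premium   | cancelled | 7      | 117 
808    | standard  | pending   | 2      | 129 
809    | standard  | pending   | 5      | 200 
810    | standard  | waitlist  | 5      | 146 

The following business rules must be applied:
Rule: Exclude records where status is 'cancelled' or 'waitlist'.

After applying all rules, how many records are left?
6

Step 1: Count records to exclude
  - 2 (cancelled) + 2 (waitlist) = 4 records
Step 2: Total records: 10
Step 3: Remaining = 10 - 4 = 6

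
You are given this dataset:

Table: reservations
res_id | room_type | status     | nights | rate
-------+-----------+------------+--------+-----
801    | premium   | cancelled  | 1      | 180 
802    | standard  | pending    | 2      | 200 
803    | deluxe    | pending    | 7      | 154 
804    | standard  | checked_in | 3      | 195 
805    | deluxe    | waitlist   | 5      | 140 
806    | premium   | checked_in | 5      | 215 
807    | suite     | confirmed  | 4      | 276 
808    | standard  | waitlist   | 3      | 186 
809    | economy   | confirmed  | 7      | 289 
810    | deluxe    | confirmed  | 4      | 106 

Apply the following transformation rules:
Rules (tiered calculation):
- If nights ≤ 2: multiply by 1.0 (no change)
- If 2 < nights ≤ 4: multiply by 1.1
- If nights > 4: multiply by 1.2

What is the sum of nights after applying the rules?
47.2

Step 1: Tier 1 (nights ≤ 2): 2 records, sum = 3 × 1.0 = 3.0
Step 2: Tier 2 (2 < nights ≤ 4): 4 records, sum = 14 × 1.1 = 15.4
Step 3: Tier 3 (nights > 4): 4 records, sum = 24 × 1.2 = 28.8
Step 4: Final sum = 3.0 + 15.4 + 28.8 = 47.2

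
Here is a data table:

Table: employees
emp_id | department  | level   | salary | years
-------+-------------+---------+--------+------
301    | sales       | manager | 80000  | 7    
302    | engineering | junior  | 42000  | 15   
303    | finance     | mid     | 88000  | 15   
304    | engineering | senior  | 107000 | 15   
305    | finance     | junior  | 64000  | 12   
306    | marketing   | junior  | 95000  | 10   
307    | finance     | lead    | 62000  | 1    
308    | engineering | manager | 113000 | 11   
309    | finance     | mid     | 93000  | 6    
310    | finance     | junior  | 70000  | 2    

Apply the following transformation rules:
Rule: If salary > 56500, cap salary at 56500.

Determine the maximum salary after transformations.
56500

Step 1: Original maximum salary = 113000
Step 2: Apply cap at 56500
Step 3: 9 records had salary > 56500 and were capped
Step 4: Maximum after transformation = 56500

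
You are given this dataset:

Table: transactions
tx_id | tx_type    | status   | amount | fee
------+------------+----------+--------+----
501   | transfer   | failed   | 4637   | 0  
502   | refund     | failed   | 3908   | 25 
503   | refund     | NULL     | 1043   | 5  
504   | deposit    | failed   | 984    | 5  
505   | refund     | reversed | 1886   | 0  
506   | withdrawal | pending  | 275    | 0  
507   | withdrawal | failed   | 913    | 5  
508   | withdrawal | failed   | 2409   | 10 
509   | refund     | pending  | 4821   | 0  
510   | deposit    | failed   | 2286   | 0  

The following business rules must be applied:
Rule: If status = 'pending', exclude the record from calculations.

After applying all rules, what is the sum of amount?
18066

Step 1: Identify records where status = 'pending'
Step 2: The excluded records sum to 5096
Step 3: Original total amount = 23162
Step 4: Remaining total = 23162 - 5096 = 18066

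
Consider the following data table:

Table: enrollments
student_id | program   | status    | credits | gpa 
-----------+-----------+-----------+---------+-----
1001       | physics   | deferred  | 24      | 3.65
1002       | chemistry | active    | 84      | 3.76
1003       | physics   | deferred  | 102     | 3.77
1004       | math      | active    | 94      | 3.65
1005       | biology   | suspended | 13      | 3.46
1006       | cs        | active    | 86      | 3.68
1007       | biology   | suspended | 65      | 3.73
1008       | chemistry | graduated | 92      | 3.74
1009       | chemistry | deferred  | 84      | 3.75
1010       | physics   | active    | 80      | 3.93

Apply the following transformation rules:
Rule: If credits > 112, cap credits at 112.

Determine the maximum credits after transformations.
102

Step 1: Original maximum credits = 102
Step 2: Check cap of 112 against maximum
Step 3: No records exceed the cap (max 102 <= cap 112), so no capping applies
Step 4: Maximum after transformation = 102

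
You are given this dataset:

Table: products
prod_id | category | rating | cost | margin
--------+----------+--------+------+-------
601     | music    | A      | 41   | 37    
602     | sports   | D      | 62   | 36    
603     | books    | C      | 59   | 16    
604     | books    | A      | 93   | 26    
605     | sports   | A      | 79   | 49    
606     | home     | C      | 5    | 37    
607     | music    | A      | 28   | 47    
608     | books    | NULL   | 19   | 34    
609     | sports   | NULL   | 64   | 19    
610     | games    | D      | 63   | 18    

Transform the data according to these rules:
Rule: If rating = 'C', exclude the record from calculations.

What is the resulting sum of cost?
449

Step 1: Identify records where rating = 'C'
Step 2: The excluded records sum to 64
Step 3: Original total cost = 513
Step 4: Remaining total = 513 - 64 = 449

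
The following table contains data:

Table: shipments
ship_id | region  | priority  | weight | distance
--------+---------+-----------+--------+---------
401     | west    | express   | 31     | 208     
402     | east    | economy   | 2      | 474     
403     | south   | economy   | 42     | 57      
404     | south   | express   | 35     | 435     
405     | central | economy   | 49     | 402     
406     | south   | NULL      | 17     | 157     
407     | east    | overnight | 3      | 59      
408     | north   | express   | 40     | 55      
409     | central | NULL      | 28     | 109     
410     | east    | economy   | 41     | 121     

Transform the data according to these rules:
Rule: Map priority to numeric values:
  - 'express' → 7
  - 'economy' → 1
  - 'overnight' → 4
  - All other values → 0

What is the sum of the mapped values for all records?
29

Step 1: Apply mapping to each record
Step 2: Count by status:
  'express': 3 records × 7 = 21
  'economy': 4 records × 1 = 4
  'overnight': 1 records × 4 = 4
Step 3: Sum all mapped values = 29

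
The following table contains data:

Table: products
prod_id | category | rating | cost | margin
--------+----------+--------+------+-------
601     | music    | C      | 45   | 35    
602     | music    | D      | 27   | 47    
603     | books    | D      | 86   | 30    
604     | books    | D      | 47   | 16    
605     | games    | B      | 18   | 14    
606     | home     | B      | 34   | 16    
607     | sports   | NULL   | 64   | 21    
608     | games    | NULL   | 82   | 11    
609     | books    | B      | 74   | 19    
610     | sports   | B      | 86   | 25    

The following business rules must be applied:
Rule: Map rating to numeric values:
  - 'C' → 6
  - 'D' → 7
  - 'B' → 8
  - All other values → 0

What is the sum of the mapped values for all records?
59

Step 1: Apply mapping to each record
Step 2: Count by status:
  'C': 1 records × 6 = 6
  'D': 3 records × 7 = 21
  'B': 4 records × 8 = 32
Step 3: Sum all mapped values = 59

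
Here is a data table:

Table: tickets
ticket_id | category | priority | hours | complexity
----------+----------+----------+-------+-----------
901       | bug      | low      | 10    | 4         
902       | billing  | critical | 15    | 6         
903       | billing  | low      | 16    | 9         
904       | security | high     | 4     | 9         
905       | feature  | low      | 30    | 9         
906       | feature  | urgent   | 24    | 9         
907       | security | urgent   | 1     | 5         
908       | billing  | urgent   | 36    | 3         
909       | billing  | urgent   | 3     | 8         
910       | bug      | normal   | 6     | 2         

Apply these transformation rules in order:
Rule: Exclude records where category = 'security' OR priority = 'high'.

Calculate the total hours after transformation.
140

Step 1: Find records where category = 'security' OR priority = 'high'
Step 2: 2 records match, summing to 5
Step 3: Original sum: 145
Step 4: Remaining sum = 145 - 5 = 140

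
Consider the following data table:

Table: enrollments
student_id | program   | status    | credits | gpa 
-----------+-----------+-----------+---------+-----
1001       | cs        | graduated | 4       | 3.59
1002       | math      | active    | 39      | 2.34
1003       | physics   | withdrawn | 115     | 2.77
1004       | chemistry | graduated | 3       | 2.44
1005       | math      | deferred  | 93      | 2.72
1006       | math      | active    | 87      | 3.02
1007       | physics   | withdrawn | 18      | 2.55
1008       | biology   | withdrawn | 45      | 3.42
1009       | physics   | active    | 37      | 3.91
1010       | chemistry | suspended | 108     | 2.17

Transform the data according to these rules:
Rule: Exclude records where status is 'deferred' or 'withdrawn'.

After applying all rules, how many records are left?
6

Step 1: Count records to exclude
  - 1 (deferred) + 3 (withdrawn) = 4 records
Step 2: Total records: 10
Step 3: Remaining = 10 - 4 = 6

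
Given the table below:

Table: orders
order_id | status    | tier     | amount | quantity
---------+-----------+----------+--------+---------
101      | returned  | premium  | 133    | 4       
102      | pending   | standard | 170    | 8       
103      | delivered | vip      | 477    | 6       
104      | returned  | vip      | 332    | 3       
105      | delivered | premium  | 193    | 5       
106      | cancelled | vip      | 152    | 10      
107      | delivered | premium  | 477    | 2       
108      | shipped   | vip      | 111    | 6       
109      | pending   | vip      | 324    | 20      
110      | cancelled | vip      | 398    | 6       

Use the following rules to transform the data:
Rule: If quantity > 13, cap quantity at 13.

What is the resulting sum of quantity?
63

Step 1: 1 records have quantity > 13
Step 2: These records originally summed to 20
Step 3: After capping: 1 × 13 = 13
Step 4: Unaffected records sum: 50
Step 5: Final sum = 13 + 50 = 63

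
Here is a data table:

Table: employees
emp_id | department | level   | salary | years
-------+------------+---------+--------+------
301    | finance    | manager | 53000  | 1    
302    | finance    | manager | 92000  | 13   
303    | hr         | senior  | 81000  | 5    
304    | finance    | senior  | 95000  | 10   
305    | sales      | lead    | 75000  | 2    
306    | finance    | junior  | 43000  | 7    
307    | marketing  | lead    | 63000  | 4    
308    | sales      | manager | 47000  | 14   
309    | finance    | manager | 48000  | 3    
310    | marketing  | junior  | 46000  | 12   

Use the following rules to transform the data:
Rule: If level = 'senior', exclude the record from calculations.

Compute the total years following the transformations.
56

Step 1: Identify records where level = 'senior'
Step 2: The excluded records sum to 15
Step 3: Original total years = 71
Step 4: Remaining total = 71 - 15 = 56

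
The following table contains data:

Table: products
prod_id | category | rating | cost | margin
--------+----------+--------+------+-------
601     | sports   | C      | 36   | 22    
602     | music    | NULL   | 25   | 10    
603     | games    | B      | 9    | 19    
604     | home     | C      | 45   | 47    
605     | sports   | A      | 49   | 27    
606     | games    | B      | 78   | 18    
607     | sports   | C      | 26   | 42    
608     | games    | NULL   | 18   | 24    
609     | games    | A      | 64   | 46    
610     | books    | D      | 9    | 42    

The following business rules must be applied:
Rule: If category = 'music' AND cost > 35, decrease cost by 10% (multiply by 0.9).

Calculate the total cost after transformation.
359

Step 1: Find records where category = 'music' AND cost > 35
Step 2: 0 records match, summing to 0
Step 3: After multiplier: 0 × 0.9 = 0.0
Step 4: Unaffected records sum: 359
Step 5: Final sum = 0.0 + 359 = 359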